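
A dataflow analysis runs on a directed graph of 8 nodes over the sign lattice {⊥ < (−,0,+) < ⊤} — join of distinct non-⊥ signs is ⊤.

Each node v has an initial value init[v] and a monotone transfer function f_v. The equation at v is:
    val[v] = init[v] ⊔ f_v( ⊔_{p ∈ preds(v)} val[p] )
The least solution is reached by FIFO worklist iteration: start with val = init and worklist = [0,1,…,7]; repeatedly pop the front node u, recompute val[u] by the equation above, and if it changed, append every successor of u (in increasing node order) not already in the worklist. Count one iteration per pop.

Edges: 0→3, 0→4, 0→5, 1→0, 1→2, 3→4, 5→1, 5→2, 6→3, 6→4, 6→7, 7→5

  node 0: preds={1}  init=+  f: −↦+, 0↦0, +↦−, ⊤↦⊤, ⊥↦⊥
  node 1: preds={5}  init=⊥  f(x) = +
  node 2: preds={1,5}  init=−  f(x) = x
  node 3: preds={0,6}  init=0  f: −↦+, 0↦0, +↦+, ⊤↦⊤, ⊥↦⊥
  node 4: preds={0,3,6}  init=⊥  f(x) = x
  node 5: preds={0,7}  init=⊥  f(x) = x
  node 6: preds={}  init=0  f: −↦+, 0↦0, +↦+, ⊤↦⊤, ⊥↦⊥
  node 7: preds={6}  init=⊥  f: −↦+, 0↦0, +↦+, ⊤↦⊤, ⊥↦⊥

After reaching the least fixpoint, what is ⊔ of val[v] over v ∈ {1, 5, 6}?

Iteration log — 16 steps:
  step 1. node 0  ⊔preds=⊥  new=+  stable
  step 2. node 1  ⊔preds=⊥  new=+  old=⊥  +wl: 0
  step 3. node 2  ⊔preds=+  new=⊤  old=−  +wl: 
  step 4. node 3  ⊔preds=⊤  new=⊤  old=0  +wl: 
  step 5. node 4  ⊔preds=⊤  new=⊤  old=⊥  +wl: 
  step 6. node 5  ⊔preds=+  new=+  old=⊥  +wl: 1,2
  step 7. node 6  ⊔preds=⊥  new=0  stable
  step 8. node 7  ⊔preds=0  new=0  old=⊥  +wl: 5
  step 9. node 0  ⊔preds=+  new=⊤  old=+  +wl: 3,4
  step 10. node 1  ⊔preds=+  new=+  stable
  step 11. node 2  ⊔preds=+  new=⊤  stable
  step 12. node 5  ⊔preds=⊤  new=⊤  old=+  +wl: 1,2
  step 13. node 3  ⊔preds=⊤  new=⊤  stable
  step 14. node 4  ⊔preds=⊤  new=⊤  stable
  step 15. node 1  ⊔preds=⊤  new=+  stable
  step 16. node 2  ⊔preds=⊤  new=⊤  stable

Least fixpoint reached:
  node 0: ⊤
  node 1: +
  node 2: ⊤
  node 3: ⊤
  node 4: ⊤
  node 5: ⊤
  node 6: 0
  node 7: 0

⊤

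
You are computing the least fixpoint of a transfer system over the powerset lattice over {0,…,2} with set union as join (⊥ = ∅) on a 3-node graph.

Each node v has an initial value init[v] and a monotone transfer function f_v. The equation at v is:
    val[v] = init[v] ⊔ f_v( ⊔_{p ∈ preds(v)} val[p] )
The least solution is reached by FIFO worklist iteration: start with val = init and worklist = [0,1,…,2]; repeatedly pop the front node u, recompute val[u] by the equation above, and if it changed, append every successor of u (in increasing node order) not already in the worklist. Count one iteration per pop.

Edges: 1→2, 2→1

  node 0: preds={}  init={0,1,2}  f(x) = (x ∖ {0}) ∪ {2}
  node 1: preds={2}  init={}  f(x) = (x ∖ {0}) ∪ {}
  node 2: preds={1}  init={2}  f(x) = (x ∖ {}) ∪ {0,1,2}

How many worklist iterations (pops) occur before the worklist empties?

5

Trace (5 dequeues):
  [1] u=0 | in {} | out {0,1,2} | ==
  [2] u=1 | in {2} | out {2} | prev {} | push {}
  [3] u=2 | in {2} | out {0,1,2} | prev {2} | push {1}
  [4] u=1 | in {0,1,2} | out {1,2} | prev {2} | push {2}
  [5] u=2 | in {1,2} | out {0,1,2} | ==

Converged values:
  [0] {0,1,2}
  [1] {1,2}
  [2] {0,1,2}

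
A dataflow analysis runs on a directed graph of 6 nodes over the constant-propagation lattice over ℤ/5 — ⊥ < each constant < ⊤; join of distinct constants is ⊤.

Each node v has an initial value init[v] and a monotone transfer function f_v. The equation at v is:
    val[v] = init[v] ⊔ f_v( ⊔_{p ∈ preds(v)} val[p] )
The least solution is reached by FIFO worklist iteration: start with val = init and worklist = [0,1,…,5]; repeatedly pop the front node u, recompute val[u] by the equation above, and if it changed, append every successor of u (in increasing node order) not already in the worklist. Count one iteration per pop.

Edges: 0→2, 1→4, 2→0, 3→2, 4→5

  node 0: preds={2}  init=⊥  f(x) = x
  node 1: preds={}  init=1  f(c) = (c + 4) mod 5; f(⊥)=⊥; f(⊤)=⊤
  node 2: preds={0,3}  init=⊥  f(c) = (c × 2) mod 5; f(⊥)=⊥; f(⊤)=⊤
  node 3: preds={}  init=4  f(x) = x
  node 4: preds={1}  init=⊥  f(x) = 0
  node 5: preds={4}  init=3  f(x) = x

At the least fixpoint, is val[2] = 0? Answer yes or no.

Trace (10 dequeues):
  [1] u=0 | in ⊥ | out ⊥ | ==
  [2] u=1 | in ⊥ | out 1 | ==
  [3] u=2 | in 4 | out 3 | prev ⊥ | push {0}
  [4] u=3 | in ⊥ | out 4 | ==
  [5] u=4 | in 1 | out 0 | prev ⊥ | push {}
  [6] u=5 | in 0 | out ⊤ | prev 3 | push {}
  [7] u=0 | in 3 | out 3 | prev ⊥ | push {2}
  [8] u=2 | in ⊤ | out ⊤ | prev 3 | push {0}
  [9] u=0 | in ⊤ | out ⊤ | prev 3 | push {2}
  [10] u=2 | in ⊤ | out ⊤ | ==

Converged values:
  [0] ⊤
  [1] 1
  [2] ⊤
  [3] 4
  [4] 0
  [5] ⊤

no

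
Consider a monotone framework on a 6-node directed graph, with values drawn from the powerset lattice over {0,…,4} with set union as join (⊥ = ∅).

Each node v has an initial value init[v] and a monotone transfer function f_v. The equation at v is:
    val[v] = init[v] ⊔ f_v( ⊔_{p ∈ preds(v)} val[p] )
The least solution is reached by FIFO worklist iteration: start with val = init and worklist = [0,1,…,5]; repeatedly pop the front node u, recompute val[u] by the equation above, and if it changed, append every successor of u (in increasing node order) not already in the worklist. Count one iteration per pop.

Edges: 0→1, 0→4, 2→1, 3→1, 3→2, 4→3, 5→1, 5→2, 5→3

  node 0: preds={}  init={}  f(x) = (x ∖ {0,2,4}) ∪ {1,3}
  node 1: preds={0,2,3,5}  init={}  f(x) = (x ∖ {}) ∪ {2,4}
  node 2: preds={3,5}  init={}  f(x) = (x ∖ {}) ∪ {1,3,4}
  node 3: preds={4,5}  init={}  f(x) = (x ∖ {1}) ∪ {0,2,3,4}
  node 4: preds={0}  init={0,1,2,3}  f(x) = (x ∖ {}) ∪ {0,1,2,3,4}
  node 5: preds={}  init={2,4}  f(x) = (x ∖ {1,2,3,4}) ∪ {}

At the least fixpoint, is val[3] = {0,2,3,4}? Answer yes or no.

yes

Iteration log — 10 steps:
  step 1. node 0  ⊔preds={}  new={1,3}  old={}  +wl: 
  step 2. node 1  ⊔preds={1,2,3,4}  new={1,2,3,4}  old={}  +wl: 
  step 3. node 2  ⊔preds={2,4}  new={1,2,3,4}  old={}  +wl: 1
  step 4. node 3  ⊔preds={0,1,2,3,4}  new={0,2,3,4}  old={}  +wl: 2
  step 5. node 4  ⊔preds={1,3}  new={0,1,2,3,4}  old={0,1,2,3}  +wl: 3
  step 6. node 5  ⊔preds={}  new={2,4}  stable
  step 7. node 1  ⊔preds={0,1,2,3,4}  new={0,1,2,3,4}  old={1,2,3,4}  +wl: 
  step 8. node 2  ⊔preds={0,2,3,4}  new={0,1,2,3,4}  old={1,2,3,4}  +wl: 1
  step 9. node 3  ⊔preds={0,1,2,3,4}  new={0,2,3,4}  stable
  step 10. node 1  ⊔preds={0,1,2,3,4}  new={0,1,2,3,4}  stable

Least fixpoint reached:
  node 0: {1,3}
  node 1: {0,1,2,3,4}
  node 2: {0,1,2,3,4}
  node 3: {0,2,3,4}
  node 4: {0,1,2,3,4}
  node 5: {2,4}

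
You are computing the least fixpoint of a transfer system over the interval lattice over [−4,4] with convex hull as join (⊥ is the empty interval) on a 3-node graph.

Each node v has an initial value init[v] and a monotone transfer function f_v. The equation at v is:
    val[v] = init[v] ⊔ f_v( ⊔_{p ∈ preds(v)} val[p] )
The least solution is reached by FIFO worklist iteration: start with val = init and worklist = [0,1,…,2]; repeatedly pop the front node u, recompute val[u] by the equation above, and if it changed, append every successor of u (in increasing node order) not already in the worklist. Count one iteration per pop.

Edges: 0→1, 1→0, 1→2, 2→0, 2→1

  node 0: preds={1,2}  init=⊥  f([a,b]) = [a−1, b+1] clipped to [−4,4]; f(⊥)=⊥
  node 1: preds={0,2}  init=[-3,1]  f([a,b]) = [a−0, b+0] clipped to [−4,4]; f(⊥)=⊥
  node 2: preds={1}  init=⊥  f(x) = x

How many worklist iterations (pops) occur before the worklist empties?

12

Trace (12 dequeues):
  [1] u=0 | in [-3,1] | out [-4,2] | prev ⊥ | push {}
  [2] u=1 | in [-4,2] | out [-4,2] | prev [-3,1] | push {0}
  [3] u=2 | in [-4,2] | out [-4,2] | prev ⊥ | push {1}
  [4] u=0 | in [-4,2] | out [-4,3] | prev [-4,2] | push {}
  [5] u=1 | in [-4,3] | out [-4,3] | prev [-4,2] | push {0,2}
  [6] u=0 | in [-4,3] | out [-4,4] | prev [-4,3] | push {1}
  [7] u=2 | in [-4,3] | out [-4,3] | prev [-4,2] | push {0}
  [8] u=1 | in [-4,4] | out [-4,4] | prev [-4,3] | push {2}
  [9] u=0 | in [-4,4] | out [-4,4] | ==
  [10] u=2 | in [-4,4] | out [-4,4] | prev [-4,3] | push {0,1}
  [11] u=0 | in [-4,4] | out [-4,4] | ==
  [12] u=1 | in [-4,4] | out [-4,4] | ==

Converged values:
  [0] [-4,4]
  [1] [-4,4]
  [2] [-4,4]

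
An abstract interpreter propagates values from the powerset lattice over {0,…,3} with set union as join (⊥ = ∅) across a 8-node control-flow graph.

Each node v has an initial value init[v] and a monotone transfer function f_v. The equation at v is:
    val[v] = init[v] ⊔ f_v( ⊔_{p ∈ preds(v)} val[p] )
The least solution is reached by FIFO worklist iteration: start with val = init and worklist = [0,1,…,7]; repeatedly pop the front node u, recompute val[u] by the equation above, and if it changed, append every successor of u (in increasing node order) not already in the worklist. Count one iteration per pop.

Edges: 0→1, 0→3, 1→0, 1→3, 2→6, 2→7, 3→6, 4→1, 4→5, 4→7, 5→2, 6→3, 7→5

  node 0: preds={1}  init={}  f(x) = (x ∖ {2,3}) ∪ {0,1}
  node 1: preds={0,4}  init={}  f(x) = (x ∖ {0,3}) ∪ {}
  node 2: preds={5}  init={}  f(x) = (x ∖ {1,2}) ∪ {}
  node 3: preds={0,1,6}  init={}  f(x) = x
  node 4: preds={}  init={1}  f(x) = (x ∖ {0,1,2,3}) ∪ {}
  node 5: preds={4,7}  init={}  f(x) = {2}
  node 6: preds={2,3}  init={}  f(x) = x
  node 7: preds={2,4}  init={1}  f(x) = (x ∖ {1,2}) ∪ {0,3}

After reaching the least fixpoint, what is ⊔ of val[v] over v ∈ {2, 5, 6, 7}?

Worklist (12 pops):
  #1 pop 0: in={} → {0,1} (was {}); enqueue []
  #2 pop 1: in={0,1} → {1} (was {}); enqueue [0]
  #3 pop 2: in={} → {} (no change)
  #4 pop 3: in={0,1} → {0,1} (was {}); enqueue []
  #5 pop 4: in={} → {1} (no change)
  #6 pop 5: in={1} → {2} (was {}); enqueue [2]
  #7 pop 6: in={0,1} → {0,1} (was {}); enqueue [3]
  #8 pop 7: in={1} → {0,1,3} (was {1}); enqueue [5]
  #9 pop 0: in={1} → {0,1} (no change)
  #10 pop 2: in={2} → {} (no change)
  #11 pop 3: in={0,1} → {0,1} (no change)
  #12 pop 5: in={0,1,3} → {2} (no change)

Fixpoint:
  val[0] = {0,1}
  val[1] = {1}
  val[2] = {}
  val[3] = {0,1}
  val[4] = {1}
  val[5] = {2}
  val[6] = {0,1}
  val[7] = {0,1,3}

{0,1,2,3}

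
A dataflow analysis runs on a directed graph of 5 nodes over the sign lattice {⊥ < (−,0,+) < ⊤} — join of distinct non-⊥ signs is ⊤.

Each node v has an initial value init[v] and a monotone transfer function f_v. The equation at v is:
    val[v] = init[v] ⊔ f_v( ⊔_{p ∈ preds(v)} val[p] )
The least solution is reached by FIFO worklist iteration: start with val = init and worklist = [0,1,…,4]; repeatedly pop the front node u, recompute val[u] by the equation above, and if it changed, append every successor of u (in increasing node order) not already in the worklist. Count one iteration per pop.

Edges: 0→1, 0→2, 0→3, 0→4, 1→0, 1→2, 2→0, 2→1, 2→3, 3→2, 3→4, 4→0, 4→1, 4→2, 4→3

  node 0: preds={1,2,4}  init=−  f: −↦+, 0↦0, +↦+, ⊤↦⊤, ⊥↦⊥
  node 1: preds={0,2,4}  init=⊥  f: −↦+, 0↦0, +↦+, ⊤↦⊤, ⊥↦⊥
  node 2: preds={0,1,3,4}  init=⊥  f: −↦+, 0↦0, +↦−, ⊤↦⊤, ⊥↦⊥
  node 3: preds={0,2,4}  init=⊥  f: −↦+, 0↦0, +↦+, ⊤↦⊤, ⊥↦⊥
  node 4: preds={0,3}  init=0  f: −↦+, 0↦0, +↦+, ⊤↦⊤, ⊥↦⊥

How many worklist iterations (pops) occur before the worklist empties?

Trace (9 dequeues):
  [1] u=0 | in 0 | out ⊤ | prev − | push {}
  [2] u=1 | in ⊤ | out ⊤ | prev ⊥ | push {0}
  [3] u=2 | in ⊤ | out ⊤ | prev ⊥ | push {1}
  [4] u=3 | in ⊤ | out ⊤ | prev ⊥ | push {2}
  [5] u=4 | in ⊤ | out ⊤ | prev 0 | push {3}
  [6] u=0 | in ⊤ | out ⊤ | ==
  [7] u=1 | in ⊤ | out ⊤ | ==
  [8] u=2 | in ⊤ | out ⊤ | ==
  [9] u=3 | in ⊤ | out ⊤ | ==

Converged values:
  [0] ⊤
  [1] ⊤
  [2] ⊤
  [3] ⊤
  [4] ⊤

9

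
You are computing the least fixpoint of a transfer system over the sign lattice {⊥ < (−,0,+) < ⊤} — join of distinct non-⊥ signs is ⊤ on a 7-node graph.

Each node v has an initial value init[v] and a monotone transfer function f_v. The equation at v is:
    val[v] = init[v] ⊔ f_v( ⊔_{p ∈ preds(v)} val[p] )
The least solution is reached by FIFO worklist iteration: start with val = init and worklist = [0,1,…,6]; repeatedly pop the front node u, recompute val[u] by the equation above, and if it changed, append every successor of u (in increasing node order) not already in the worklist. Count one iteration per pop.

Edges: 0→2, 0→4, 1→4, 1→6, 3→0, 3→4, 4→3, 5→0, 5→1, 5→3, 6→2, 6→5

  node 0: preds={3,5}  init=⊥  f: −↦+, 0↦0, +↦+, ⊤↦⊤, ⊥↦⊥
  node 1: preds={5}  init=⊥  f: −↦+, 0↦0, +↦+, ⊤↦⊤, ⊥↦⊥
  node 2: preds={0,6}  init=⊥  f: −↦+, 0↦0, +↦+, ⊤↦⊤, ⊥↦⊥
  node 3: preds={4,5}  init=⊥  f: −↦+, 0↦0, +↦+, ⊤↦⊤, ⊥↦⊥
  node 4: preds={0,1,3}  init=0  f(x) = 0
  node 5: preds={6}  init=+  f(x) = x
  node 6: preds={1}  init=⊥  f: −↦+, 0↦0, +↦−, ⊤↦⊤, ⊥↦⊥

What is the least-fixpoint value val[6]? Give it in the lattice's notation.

Trace (18 dequeues):
  [1] u=0 | in + | out + | prev ⊥ | push {}
  [2] u=1 | in + | out + | prev ⊥ | push {}
  [3] u=2 | in + | out + | prev ⊥ | push {}
  [4] u=3 | in ⊤ | out ⊤ | prev ⊥ | push {0}
  [5] u=4 | in ⊤ | out 0 | ==
  [6] u=5 | in ⊥ | out + | ==
  [7] u=6 | in + | out − | prev ⊥ | push {2,5}
  [8] u=0 | in ⊤ | out ⊤ | prev + | push {4}
  [9] u=2 | in ⊤ | out ⊤ | prev + | push {}
  [10] u=5 | in − | out ⊤ | prev + | push {0,1,3}
  [11] u=4 | in ⊤ | out 0 | ==
  [12] u=0 | in ⊤ | out ⊤ | ==
  [13] u=1 | in ⊤ | out ⊤ | prev + | push {4,6}
  [14] u=3 | in ⊤ | out ⊤ | ==
  [15] u=4 | in ⊤ | out 0 | ==
  [16] u=6 | in ⊤ | out ⊤ | prev − | push {2,5}
  [17] u=2 | in ⊤ | out ⊤ | ==
  [18] u=5 | in ⊤ | out ⊤ | ==

Converged values:
  [0] ⊤
  [1] ⊤
  [2] ⊤
  [3] ⊤
  [4] 0
  [5] ⊤
  [6] ⊤

⊤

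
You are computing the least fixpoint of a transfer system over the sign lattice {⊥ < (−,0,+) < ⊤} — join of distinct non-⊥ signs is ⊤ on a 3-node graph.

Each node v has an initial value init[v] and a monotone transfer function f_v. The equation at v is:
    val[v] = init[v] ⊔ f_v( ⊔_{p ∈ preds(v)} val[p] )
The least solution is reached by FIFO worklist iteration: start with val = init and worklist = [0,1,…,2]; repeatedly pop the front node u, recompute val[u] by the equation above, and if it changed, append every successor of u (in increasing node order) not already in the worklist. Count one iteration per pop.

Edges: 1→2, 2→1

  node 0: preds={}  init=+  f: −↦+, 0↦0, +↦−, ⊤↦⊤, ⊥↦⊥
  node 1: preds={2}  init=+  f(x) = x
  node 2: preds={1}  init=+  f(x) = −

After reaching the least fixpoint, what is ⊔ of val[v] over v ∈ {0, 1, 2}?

⊤

Trace (5 dequeues):
  [1] u=0 | in ⊥ | out + | ==
  [2] u=1 | in + | out + | ==
  [3] u=2 | in + | out ⊤ | prev + | push {1}
  [4] u=1 | in ⊤ | out ⊤ | prev + | push {2}
  [5] u=2 | in ⊤ | out ⊤ | ==

Converged values:
  [0] +
  [1] ⊤
  [2] ⊤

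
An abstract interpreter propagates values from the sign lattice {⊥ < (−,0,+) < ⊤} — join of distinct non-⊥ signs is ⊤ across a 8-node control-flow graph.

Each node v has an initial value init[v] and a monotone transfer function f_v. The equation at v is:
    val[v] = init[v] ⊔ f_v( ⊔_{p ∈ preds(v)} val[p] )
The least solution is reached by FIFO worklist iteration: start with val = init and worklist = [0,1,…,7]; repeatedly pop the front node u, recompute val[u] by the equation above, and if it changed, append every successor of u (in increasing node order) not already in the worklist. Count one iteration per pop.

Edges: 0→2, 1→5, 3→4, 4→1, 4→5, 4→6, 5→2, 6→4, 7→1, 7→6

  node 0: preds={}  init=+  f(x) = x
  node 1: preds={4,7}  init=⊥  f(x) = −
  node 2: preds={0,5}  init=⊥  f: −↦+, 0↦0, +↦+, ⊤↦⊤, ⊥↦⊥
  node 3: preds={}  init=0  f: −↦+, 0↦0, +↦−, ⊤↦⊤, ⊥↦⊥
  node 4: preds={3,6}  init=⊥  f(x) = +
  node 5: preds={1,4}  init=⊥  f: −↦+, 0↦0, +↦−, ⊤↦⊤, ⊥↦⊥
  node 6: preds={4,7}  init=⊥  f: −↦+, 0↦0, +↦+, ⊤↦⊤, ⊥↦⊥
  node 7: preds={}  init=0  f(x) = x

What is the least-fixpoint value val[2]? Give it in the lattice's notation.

⊤

Trace (11 dequeues):
  [1] u=0 | in ⊥ | out + | ==
  [2] u=1 | in 0 | out − | prev ⊥ | push {}
  [3] u=2 | in + | out + | prev ⊥ | push {}
  [4] u=3 | in ⊥ | out 0 | ==
  [5] u=4 | in 0 | out + | prev ⊥ | push {1}
  [6] u=5 | in ⊤ | out ⊤ | prev ⊥ | push {2}
  [7] u=6 | in ⊤ | out ⊤ | prev ⊥ | push {4}
  [8] u=7 | in ⊥ | out 0 | ==
  [9] u=1 | in ⊤ | out − | ==
  [10] u=2 | in ⊤ | out ⊤ | prev + | push {}
  [11] u=4 | in ⊤ | out + | ==

Converged values:
  [0] +
  [1] −
  [2] ⊤
  [3] 0
  [4] +
  [5] ⊤
  [6] ⊤
  [7] 0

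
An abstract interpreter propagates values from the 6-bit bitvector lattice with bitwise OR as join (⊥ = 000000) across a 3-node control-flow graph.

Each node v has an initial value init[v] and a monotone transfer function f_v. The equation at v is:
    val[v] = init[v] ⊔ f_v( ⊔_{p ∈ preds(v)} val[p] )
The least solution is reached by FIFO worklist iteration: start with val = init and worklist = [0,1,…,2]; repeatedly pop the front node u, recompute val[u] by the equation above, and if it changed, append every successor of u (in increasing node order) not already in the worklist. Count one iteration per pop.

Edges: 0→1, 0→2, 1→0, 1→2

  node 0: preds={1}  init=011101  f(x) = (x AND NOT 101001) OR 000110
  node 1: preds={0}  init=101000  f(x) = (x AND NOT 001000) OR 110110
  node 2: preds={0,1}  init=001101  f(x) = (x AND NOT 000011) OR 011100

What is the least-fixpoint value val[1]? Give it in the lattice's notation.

Worklist (4 pops):
  #1 pop 0: in=101000 → 011111 (was 011101); enqueue []
  #2 pop 1: in=011111 → 111111 (was 101000); enqueue [0]
  #3 pop 2: in=111111 → 111101 (was 001101); enqueue []
  #4 pop 0: in=111111 → 011111 (no change)

Fixpoint:
  val[0] = 011111
  val[1] = 111111
  val[2] = 111101

111111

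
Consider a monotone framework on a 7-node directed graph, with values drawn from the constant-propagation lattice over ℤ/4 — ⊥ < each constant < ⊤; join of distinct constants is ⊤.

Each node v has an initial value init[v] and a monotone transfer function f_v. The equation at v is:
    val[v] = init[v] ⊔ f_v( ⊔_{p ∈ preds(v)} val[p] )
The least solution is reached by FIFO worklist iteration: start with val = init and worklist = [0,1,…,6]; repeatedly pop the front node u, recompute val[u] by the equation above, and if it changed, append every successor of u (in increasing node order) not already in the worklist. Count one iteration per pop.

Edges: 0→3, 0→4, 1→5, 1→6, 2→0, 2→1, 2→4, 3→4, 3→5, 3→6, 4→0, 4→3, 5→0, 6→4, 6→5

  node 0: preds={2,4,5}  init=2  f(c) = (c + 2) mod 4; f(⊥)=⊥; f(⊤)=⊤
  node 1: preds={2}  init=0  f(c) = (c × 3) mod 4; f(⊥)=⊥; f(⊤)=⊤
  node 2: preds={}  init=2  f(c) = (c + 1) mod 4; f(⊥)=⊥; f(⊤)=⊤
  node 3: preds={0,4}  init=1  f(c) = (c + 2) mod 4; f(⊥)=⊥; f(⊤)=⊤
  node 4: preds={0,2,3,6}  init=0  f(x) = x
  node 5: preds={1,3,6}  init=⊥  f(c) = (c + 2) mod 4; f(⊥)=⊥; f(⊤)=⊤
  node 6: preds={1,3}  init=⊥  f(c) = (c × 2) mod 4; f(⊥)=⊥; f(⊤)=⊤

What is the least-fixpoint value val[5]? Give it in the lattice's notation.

Iteration log — 11 steps:
  step 1. node 0  ⊔preds=⊤  new=⊤  old=2  +wl: 
  step 2. node 1  ⊔preds=2  new=⊤  old=0  +wl: 
  step 3. node 2  ⊔preds=⊥  new=2  stable
  step 4. node 3  ⊔preds=⊤  new=⊤  old=1  +wl: 
  step 5. node 4  ⊔preds=⊤  new=⊤  old=0  +wl: 0,3
  step 6. node 5  ⊔preds=⊤  new=⊤  old=⊥  +wl: 
  step 7. node 6  ⊔preds=⊤  new=⊤  old=⊥  +wl: 4,5
  step 8. node 0  ⊔preds=⊤  new=⊤  stable
  step 9. node 3  ⊔preds=⊤  new=⊤  stable
  step 10. node 4  ⊔preds=⊤  new=⊤  stable
  step 11. node 5  ⊔preds=⊤  new=⊤  stable

Least fixpoint reached:
  node 0: ⊤
  node 1: ⊤
  node 2: 2
  node 3: ⊤
  node 4: ⊤
  node 5: ⊤
  node 6: ⊤

⊤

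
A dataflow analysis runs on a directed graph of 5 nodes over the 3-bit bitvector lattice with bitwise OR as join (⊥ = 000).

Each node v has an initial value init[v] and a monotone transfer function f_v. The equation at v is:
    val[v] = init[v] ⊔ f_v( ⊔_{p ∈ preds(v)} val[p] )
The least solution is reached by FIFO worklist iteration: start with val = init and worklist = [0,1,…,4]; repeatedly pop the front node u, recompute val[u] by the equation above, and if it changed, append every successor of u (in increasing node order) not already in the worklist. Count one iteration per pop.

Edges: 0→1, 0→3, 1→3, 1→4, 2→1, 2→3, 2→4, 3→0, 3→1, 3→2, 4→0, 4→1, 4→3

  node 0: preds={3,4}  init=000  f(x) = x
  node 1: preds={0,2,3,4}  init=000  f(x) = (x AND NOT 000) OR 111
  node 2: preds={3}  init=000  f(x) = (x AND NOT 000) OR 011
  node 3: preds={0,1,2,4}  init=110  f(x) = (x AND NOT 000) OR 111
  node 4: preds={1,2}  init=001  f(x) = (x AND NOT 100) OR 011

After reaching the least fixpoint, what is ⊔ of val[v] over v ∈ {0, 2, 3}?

111

Trace (9 dequeues):
  [1] u=0 | in 111 | out 111 | prev 000 | push {}
  [2] u=1 | in 111 | out 111 | prev 000 | push {}
  [3] u=2 | in 110 | out 111 | prev 000 | push {1}
  [4] u=3 | in 111 | out 111 | prev 110 | push {0,2}
  [5] u=4 | in 111 | out 011 | prev 001 | push {3}
  [6] u=1 | in 111 | out 111 | ==
  [7] u=0 | in 111 | out 111 | ==
  [8] u=2 | in 111 | out 111 | ==
  [9] u=3 | in 111 | out 111 | ==

Converged values:
  [0] 111
  [1] 111
  [2] 111
  [3] 111
  [4] 011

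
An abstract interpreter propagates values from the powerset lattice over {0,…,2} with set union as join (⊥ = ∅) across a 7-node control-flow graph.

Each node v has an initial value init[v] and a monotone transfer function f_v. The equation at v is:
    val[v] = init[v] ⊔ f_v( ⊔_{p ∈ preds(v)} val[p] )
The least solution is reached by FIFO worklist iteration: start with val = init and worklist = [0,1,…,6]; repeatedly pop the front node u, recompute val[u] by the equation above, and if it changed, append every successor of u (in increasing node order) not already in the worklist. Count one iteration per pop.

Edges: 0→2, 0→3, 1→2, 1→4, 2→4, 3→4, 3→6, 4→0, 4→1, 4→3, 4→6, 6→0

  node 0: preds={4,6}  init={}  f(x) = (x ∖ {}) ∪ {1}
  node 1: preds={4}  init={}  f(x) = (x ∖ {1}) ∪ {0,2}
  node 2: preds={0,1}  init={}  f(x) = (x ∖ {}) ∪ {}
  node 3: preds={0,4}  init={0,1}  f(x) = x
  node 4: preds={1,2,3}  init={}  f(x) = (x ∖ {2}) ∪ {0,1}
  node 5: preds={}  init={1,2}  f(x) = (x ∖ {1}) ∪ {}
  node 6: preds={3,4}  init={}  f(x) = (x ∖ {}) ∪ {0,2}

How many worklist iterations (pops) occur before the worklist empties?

13

Trace (13 dequeues):
  [1] u=0 | in {} | out {1} | prev {} | push {}
  [2] u=1 | in {} | out {0,2} | prev {} | push {}
  [3] u=2 | in {0,1,2} | out {0,1,2} | prev {} | push {}
  [4] u=3 | in {1} | out {0,1} | ==
  [5] u=4 | in {0,1,2} | out {0,1} | prev {} | push {0,1,3}
  [6] u=5 | in {} | out {1,2} | ==
  [7] u=6 | in {0,1} | out {0,1,2} | prev {} | push {}
  [8] u=0 | in {0,1,2} | out {0,1,2} | prev {1} | push {2}
  [9] u=1 | in {0,1} | out {0,2} | ==
  [10] u=3 | in {0,1,2} | out {0,1,2} | prev {0,1} | push {4,6}
  [11] u=2 | in {0,1,2} | out {0,1,2} | ==
  [12] u=4 | in {0,1,2} | out {0,1} | ==
  [13] u=6 | in {0,1,2} | out {0,1,2} | ==

Converged values:
  [0] {0,1,2}
  [1] {0,2}
  [2] {0,1,2}
  [3] {0,1,2}
  [4] {0,1}
  [5] {1,2}
  [6] {0,1,2}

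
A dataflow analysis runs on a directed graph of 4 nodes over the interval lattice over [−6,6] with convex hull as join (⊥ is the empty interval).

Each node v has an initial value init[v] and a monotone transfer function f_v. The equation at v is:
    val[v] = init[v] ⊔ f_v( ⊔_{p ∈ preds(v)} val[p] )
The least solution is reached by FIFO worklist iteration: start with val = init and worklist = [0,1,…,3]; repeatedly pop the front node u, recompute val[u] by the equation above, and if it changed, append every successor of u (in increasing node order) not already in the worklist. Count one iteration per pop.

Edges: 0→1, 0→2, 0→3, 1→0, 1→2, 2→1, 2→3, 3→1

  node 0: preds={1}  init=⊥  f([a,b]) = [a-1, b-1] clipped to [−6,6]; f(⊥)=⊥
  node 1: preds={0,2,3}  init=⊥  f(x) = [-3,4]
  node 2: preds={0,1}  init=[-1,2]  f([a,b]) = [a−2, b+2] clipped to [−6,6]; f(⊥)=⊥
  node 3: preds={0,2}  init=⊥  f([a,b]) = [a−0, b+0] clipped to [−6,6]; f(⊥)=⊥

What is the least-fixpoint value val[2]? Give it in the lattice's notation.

[-6,6]

Trace (9 dequeues):
  [1] u=0 | in ⊥ | out ⊥ | ==
  [2] u=1 | in [-1,2] | out [-3,4] | prev ⊥ | push {0}
  [3] u=2 | in [-3,4] | out [-5,6] | prev [-1,2] | push {1}
  [4] u=3 | in [-5,6] | out [-5,6] | prev ⊥ | push {}
  [5] u=0 | in [-3,4] | out [-4,3] | prev ⊥ | push {2,3}
  [6] u=1 | in [-5,6] | out [-3,4] | ==
  [7] u=2 | in [-4,4] | out [-6,6] | prev [-5,6] | push {1}
  [8] u=3 | in [-6,6] | out [-6,6] | prev [-5,6] | push {}
  [9] u=1 | in [-6,6] | out [-3,4] | ==

Converged values:
  [0] [-4,3]
  [1] [-3,4]
  [2] [-6,6]
  [3] [-6,6]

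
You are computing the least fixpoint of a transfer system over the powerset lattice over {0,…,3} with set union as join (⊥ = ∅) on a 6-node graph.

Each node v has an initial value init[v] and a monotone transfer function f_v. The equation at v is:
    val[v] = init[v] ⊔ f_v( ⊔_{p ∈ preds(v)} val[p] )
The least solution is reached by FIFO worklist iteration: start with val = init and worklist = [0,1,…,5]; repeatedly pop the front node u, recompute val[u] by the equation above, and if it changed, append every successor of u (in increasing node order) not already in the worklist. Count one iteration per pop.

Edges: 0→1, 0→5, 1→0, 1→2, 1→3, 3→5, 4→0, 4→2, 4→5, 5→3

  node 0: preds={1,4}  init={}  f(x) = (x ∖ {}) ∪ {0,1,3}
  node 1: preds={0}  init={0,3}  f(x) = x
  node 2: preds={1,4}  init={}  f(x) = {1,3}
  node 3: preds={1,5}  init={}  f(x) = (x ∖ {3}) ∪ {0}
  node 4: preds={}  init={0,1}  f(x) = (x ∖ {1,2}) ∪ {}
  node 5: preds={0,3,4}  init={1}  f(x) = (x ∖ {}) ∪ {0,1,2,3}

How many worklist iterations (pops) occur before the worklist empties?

Worklist (9 pops):
  #1 pop 0: in={0,1,3} → {0,1,3} (was {}); enqueue []
  #2 pop 1: in={0,1,3} → {0,1,3} (was {0,3}); enqueue [0]
  #3 pop 2: in={0,1,3} → {1,3} (was {}); enqueue []
  #4 pop 3: in={0,1,3} → {0,1} (was {}); enqueue []
  #5 pop 4: in={} → {0,1} (no change)
  #6 pop 5: in={0,1,3} → {0,1,2,3} (was {1}); enqueue [3]
  #7 pop 0: in={0,1,3} → {0,1,3} (no change)
  #8 pop 3: in={0,1,2,3} → {0,1,2} (was {0,1}); enqueue [5]
  #9 pop 5: in={0,1,2,3} → {0,1,2,3} (no change)

Fixpoint:
  val[0] = {0,1,3}
  val[1] = {0,1,3}
  val[2] = {1,3}
  val[3] = {0,1,2}
  val[4] = {0,1}
  val[5] = {0,1,2,3}

9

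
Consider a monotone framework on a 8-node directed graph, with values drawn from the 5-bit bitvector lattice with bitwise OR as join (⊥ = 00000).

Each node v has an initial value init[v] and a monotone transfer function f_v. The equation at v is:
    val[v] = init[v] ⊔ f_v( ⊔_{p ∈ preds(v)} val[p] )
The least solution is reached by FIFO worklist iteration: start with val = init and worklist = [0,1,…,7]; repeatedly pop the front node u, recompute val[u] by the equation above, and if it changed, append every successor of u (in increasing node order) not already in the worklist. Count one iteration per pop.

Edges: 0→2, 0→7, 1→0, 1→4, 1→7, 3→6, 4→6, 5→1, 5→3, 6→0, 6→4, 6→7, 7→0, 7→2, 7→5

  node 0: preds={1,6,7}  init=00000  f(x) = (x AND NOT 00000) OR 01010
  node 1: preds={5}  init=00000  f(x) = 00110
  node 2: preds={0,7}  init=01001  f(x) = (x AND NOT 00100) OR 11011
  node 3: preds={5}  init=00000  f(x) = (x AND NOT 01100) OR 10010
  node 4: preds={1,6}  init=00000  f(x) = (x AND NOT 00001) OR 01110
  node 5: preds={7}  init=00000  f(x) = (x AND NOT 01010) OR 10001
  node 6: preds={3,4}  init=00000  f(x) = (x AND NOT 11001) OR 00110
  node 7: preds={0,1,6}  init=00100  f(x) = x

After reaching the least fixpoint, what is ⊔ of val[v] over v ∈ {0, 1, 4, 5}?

11111

Iteration log — 15 steps:
  step 1. node 0  ⊔preds=00100  new=01110  old=00000  +wl: 
  step 2. node 1  ⊔preds=00000  new=00110  old=00000  +wl: 0
  step 3. node 2  ⊔preds=01110  new=11011  old=01001  +wl: 
  step 4. node 3  ⊔preds=00000  new=10010  old=00000  +wl: 
  step 5. node 4  ⊔preds=00110  new=01110  old=00000  +wl: 
  step 6. node 5  ⊔preds=00100  new=10101  old=00000  +wl: 1,3
  step 7. node 6  ⊔preds=11110  new=00110  old=00000  +wl: 4
  step 8. node 7  ⊔preds=01110  new=01110  old=00100  +wl: 2,5
  step 9. node 0  ⊔preds=01110  new=01110  stable
  step 10. node 1  ⊔preds=10101  new=00110  stable
  step 11. node 3  ⊔preds=10101  new=10011  old=10010  +wl: 6
  step 12. node 4  ⊔preds=00110  new=01110  stable
  step 13. node 2  ⊔preds=01110  new=11011  stable
  step 14. node 5  ⊔preds=01110  new=10101  stable
  step 15. node 6  ⊔preds=11111  new=00110  stable

Least fixpoint reached:
  node 0: 01110
  node 1: 00110
  node 2: 11011
  node 3: 10011
  node 4: 01110
  node 5: 10101
  node 6: 00110
  node 7: 01110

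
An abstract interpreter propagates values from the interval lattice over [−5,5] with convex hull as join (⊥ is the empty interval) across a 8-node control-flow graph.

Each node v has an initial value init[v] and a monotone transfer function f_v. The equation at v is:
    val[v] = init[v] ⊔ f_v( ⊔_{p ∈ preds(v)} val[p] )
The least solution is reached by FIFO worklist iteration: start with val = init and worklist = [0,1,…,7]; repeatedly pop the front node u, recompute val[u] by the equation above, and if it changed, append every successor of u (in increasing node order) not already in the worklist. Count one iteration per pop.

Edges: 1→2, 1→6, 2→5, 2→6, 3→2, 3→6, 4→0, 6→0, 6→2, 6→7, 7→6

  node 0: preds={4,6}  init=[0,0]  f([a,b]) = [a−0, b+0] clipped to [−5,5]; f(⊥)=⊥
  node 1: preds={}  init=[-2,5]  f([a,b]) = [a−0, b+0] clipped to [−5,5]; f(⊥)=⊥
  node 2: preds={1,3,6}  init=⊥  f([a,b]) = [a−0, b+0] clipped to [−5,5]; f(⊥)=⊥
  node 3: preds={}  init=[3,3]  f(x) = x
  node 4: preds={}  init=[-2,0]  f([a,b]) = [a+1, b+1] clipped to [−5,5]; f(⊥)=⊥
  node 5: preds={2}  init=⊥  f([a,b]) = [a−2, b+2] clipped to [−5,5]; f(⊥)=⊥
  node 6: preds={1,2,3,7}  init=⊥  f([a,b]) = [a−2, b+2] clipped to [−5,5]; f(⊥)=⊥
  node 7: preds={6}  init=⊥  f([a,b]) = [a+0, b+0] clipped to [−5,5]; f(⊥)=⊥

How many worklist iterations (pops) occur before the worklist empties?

Worklist (17 pops):
  #1 pop 0: in=[-2,0] → [-2,0] (was [0,0]); enqueue []
  #2 pop 1: in=⊥ → [-2,5] (no change)
  #3 pop 2: in=[-2,5] → [-2,5] (was ⊥); enqueue []
  #4 pop 3: in=⊥ → [3,3] (no change)
  #5 pop 4: in=⊥ → [-2,0] (no change)
  #6 pop 5: in=[-2,5] → [-4,5] (was ⊥); enqueue []
  #7 pop 6: in=[-2,5] → [-4,5] (was ⊥); enqueue [0,2]
  #8 pop 7: in=[-4,5] → [-4,5] (was ⊥); enqueue [6]
  #9 pop 0: in=[-4,5] → [-4,5] (was [-2,0]); enqueue []
  #10 pop 2: in=[-4,5] → [-4,5] (was [-2,5]); enqueue [5]
  #11 pop 6: in=[-4,5] → [-5,5] (was [-4,5]); enqueue [0,2,7]
  #12 pop 5: in=[-4,5] → [-5,5] (was [-4,5]); enqueue []
  #13 pop 0: in=[-5,5] → [-5,5] (was [-4,5]); enqueue []
  #14 pop 2: in=[-5,5] → [-5,5] (was [-4,5]); enqueue [5,6]
  #15 pop 7: in=[-5,5] → [-5,5] (was [-4,5]); enqueue []
  #16 pop 5: in=[-5,5] → [-5,5] (no change)
  #17 pop 6: in=[-5,5] → [-5,5] (no change)

Fixpoint:
  val[0] = [-5,5]
  val[1] = [-2,5]
  val[2] = [-5,5]
  val[3] = [3,3]
  val[4] = [-2,0]
  val[5] = [-5,5]
  val[6] = [-5,5]
  val[7] = [-5,5]

17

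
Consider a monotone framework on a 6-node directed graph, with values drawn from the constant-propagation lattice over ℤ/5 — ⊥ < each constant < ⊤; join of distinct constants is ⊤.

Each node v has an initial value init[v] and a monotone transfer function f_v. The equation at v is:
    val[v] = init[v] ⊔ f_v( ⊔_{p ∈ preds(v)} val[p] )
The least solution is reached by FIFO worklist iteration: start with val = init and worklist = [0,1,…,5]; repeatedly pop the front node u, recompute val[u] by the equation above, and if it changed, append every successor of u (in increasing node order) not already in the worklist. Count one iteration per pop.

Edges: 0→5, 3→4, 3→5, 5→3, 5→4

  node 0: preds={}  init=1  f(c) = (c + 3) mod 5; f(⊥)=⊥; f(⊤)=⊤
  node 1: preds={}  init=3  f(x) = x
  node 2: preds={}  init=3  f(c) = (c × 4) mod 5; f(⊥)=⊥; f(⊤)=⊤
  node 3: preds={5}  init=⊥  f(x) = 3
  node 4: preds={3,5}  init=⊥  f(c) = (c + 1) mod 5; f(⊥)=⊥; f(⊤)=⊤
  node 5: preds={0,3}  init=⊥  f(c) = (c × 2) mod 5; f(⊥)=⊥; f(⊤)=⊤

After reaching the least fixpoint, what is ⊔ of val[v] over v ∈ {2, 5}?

⊤

Trace (8 dequeues):
  [1] u=0 | in ⊥ | out 1 | ==
  [2] u=1 | in ⊥ | out 3 | ==
  [3] u=2 | in ⊥ | out 3 | ==
  [4] u=3 | in ⊥ | out 3 | prev ⊥ | push {}
  [5] u=4 | in 3 | out 4 | prev ⊥ | push {}
  [6] u=5 | in ⊤ | out ⊤ | prev ⊥ | push {3,4}
  [7] u=3 | in ⊤ | out 3 | ==
  [8] u=4 | in ⊤ | out ⊤ | prev 4 | push {}

Converged values:
  [0] 1
  [1] 3
  [2] 3
  [3] 3
  [4] ⊤
  [5] ⊤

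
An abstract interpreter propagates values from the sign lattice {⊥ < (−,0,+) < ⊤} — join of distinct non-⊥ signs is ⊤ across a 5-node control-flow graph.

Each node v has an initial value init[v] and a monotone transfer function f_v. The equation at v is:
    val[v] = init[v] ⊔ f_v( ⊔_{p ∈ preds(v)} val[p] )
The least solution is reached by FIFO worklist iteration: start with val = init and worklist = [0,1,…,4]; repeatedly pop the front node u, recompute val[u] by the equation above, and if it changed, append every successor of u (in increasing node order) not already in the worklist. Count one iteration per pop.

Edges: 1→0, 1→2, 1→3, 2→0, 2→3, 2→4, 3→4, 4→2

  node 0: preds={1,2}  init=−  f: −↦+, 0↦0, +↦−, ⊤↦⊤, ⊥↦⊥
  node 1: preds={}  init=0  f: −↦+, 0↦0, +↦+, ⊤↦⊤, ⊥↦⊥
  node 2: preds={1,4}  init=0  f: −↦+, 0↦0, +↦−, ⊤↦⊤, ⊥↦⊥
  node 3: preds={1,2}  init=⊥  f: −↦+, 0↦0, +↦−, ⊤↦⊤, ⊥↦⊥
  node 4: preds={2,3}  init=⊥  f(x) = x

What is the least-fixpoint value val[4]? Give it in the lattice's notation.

Worklist (6 pops):
  #1 pop 0: in=0 → ⊤ (was −); enqueue []
  #2 pop 1: in=⊥ → 0 (no change)
  #3 pop 2: in=0 → 0 (no change)
  #4 pop 3: in=0 → 0 (was ⊥); enqueue []
  #5 pop 4: in=0 → 0 (was ⊥); enqueue [2]
  #6 pop 2: in=0 → 0 (no change)

Fixpoint:
  val[0] = ⊤
  val[1] = 0
  val[2] = 0
  val[3] = 0
  val[4] = 0

0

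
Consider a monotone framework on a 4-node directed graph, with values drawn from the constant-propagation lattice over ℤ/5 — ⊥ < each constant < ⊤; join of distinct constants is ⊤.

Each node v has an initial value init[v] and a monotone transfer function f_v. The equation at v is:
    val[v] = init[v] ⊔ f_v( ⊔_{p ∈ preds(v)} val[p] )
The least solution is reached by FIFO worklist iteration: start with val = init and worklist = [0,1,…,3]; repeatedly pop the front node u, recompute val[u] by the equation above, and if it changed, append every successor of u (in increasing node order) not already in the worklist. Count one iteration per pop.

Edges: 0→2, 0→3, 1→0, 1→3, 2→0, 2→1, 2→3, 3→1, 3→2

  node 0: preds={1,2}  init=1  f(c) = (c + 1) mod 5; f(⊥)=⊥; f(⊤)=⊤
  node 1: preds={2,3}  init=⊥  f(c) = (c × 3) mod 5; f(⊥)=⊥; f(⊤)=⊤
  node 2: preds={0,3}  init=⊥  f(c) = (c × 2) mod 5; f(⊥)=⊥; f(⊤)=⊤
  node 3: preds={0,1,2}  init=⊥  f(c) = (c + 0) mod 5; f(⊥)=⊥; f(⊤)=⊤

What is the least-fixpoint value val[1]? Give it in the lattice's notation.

⊤

Worklist (10 pops):
  #1 pop 0: in=⊥ → 1 (no change)
  #2 pop 1: in=⊥ → ⊥ (no change)
  #3 pop 2: in=1 → 2 (was ⊥); enqueue [0,1]
  #4 pop 3: in=⊤ → ⊤ (was ⊥); enqueue [2]
  #5 pop 0: in=2 → ⊤ (was 1); enqueue [3]
  #6 pop 1: in=⊤ → ⊤ (was ⊥); enqueue [0]
  #7 pop 2: in=⊤ → ⊤ (was 2); enqueue [1]
  #8 pop 3: in=⊤ → ⊤ (no change)
  #9 pop 0: in=⊤ → ⊤ (no change)
  #10 pop 1: in=⊤ → ⊤ (no change)

Fixpoint:
  val[0] = ⊤
  val[1] = ⊤
  val[2] = ⊤
  val[3] = ⊤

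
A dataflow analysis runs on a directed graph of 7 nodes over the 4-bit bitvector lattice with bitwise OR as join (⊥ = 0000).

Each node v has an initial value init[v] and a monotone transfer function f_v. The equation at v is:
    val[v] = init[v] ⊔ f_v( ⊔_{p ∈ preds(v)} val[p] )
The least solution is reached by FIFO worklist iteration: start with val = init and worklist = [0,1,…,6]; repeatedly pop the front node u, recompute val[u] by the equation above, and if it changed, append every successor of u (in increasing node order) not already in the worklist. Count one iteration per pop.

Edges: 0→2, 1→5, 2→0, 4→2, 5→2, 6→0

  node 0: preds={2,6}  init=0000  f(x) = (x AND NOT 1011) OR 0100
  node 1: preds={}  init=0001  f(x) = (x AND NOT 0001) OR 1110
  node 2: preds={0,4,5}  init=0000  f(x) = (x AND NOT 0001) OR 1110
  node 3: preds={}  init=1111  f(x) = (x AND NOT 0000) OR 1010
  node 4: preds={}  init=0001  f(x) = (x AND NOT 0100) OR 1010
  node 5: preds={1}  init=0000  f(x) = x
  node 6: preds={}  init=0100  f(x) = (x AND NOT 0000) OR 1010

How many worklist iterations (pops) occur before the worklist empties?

Worklist (9 pops):
  #1 pop 0: in=0100 → 0100 (was 0000); enqueue []
  #2 pop 1: in=0000 → 1111 (was 0001); enqueue []
  #3 pop 2: in=0101 → 1110 (was 0000); enqueue [0]
  #4 pop 3: in=0000 → 1111 (no change)
  #5 pop 4: in=0000 → 1011 (was 0001); enqueue [2]
  #6 pop 5: in=1111 → 1111 (was 0000); enqueue []
  #7 pop 6: in=0000 → 1110 (was 0100); enqueue []
  #8 pop 0: in=1110 → 0100 (no change)
  #9 pop 2: in=1111 → 1110 (no change)

Fixpoint:
  val[0] = 0100
  val[1] = 1111
  val[2] = 1110
  val[3] = 1111
  val[4] = 1011
  val[5] = 1111
  val[6] = 1110

9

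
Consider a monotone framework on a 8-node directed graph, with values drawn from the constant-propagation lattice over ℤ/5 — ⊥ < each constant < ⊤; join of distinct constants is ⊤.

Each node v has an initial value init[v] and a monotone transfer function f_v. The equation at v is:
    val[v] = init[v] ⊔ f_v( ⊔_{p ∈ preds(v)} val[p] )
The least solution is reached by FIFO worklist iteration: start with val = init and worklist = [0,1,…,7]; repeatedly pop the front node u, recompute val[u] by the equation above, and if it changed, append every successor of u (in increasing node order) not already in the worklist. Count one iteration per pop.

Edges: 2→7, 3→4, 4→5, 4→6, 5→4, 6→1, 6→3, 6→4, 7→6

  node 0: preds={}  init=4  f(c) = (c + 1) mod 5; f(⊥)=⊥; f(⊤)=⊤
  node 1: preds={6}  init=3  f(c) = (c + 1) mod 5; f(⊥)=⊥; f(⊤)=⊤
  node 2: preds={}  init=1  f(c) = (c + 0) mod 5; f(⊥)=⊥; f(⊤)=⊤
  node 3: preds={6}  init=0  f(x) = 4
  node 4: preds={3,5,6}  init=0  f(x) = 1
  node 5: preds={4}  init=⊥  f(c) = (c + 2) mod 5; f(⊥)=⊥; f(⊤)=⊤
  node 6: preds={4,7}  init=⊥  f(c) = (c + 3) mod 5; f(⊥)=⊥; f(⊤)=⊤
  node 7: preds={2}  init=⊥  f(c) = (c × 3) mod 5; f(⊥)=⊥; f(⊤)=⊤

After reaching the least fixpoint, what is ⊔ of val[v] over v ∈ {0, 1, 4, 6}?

⊤

Trace (12 dequeues):
  [1] u=0 | in ⊥ | out 4 | ==
  [2] u=1 | in ⊥ | out 3 | ==
  [3] u=2 | in ⊥ | out 1 | ==
  [4] u=3 | in ⊥ | out ⊤ | prev 0 | push {}
  [5] u=4 | in ⊤ | out ⊤ | prev 0 | push {}
  [6] u=5 | in ⊤ | out ⊤ | prev ⊥ | push {4}
  [7] u=6 | in ⊤ | out ⊤ | prev ⊥ | push {1,3}
  [8] u=7 | in 1 | out 3 | prev ⊥ | push {6}
  [9] u=4 | in ⊤ | out ⊤ | ==
  [10] u=1 | in ⊤ | out ⊤ | prev 3 | push {}
  [11] u=3 | in ⊤ | out ⊤ | ==
  [12] u=6 | in ⊤ | out ⊤ | ==

Converged values:
  [0] 4
  [1] ⊤
  [2] 1
  [3] ⊤
  [4] ⊤
  [5] ⊤
  [6] ⊤
  [7] 3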